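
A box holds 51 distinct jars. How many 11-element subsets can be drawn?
C(51,11) = 51!/(11!×40!) = 47626016970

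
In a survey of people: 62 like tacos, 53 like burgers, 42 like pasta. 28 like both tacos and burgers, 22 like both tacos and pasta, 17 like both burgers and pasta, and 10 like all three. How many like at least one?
|A∪B∪C| = 62+53+42-28-22-17+10 = 100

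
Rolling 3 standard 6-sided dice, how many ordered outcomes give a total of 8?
Coefficient of x^8 in (x + x² + ... + x^6)^3. By inclusion-exclusion on dice exceeding 6: Σ_j (-1)^j C(3,j)·C(8-1-6j, 2) = C(3,0)·C(7,2) = 1·21 = 21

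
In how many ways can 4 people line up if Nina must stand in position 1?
Fix one position: (4-1)! = 6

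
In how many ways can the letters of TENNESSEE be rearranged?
9! / (1! × 4! × 2! × 2!) = 3780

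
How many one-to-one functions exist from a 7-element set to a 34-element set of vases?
P(34,7) = 34!/(34-7)! = 27113264640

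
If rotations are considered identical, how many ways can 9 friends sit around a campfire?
Circular: fix one position, arrange the rest. (9-1)! = 40320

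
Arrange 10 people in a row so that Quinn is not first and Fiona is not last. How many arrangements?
By inclusion-exclusion: 10! - 2×(10-1)! + (10-2)! = 3628800 - 725760 + 40320 = 2943360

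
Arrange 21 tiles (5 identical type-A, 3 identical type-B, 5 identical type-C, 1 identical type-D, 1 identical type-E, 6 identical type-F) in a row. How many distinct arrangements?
21! / (5! × 3! × 5! × 1! × 1! × 6!) = 821292151680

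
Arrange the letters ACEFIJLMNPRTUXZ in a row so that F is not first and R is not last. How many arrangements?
By inclusion-exclusion: 15! - 2×(15-1)! + (15-2)! = 1307674368000 - 174356582400 + 6227020800 = 1139544806400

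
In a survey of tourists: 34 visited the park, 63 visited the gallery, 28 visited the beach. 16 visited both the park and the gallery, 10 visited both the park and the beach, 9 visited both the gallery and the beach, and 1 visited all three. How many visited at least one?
|A∪B∪C| = 34+63+28-16-10-9+1 = 91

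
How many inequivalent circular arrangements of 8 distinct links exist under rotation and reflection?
(8-1)!/2 = 5040/2 = 2520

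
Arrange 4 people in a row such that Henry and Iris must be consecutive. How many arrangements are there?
Treat the 2 as one block: (4-2+1)! × 2! = 6 × 2 = 12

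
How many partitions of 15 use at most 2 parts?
By conjugation, equals partitions of 15 into parts ≤ 2. Let r_j(i) = number of partitions of i into parts ≤ j, for i = 0..15. r_1(i) = 1 for all i; r_j(i) = r_{j-1}(i) + r_j(i-j). Rows j = 2..2: ≤2: 1 1 2 2 3 3 4 4 5 5 6 6 7 7 8 8. r_2(15) = 8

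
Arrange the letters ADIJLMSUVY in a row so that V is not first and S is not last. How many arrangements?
By inclusion-exclusion: 10! - 2×(10-1)! + (10-2)! = 3628800 - 725760 + 40320 = 2943360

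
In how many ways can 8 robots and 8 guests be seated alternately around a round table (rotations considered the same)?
Fix one of the robots: (8-1)! ways for the remaining robots, × 8! ways for the guests = 5040 × 40320 = 203212800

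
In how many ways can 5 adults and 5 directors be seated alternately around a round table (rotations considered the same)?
Fix one of the adults: (5-1)! ways for the remaining adults, × 5! ways for the directors = 24 × 120 = 2880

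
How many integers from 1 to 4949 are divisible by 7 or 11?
⌊4949/7⌋ + ⌊4949/11⌋ - ⌊4949/77⌋ = 707 + 449 - 64 = 1092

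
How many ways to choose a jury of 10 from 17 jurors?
C(17,10) = 17!/(10!×7!) = 19448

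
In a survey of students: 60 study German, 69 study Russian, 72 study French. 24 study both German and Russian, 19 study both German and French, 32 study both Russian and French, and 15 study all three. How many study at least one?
|A∪B∪C| = 60+69+72-24-19-32+15 = 141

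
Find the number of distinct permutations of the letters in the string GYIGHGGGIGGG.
12! / (1! × 2! × 1! × 8!) = 5940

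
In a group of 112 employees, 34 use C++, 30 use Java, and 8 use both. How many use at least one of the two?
|A∪B| = |A| + |B| - |A∩B| = 34 + 30 - 8 = 56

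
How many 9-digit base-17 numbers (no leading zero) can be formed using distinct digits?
First digit: 16 choices (nonzero). Then descending: 16 × 16 × 15 × 14 × 13 × 12 × 11 × 10 × 9 = 8302694400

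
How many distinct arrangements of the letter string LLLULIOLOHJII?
13! / (1! × 5! × 1! × 3! × 1! × 2!) = 4324320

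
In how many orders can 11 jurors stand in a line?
11! = 39916800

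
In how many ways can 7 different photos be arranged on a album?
7! = 5040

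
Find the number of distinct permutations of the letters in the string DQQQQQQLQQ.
10! / (1! × 8! × 1!) = 90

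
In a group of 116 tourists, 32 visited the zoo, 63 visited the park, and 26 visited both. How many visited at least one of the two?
|A∪B| = |A| + |B| - |A∩B| = 32 + 63 - 26 = 69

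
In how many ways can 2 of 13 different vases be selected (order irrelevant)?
C(13,2) = 13!/(2!×11!) = 78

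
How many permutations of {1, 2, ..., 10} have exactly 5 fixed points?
Choose the 5 fixed points C(10,5) = 252, derange the rest: !5 = Σ_{j=0}^{5} (-1)^j·5!/j! = 120 - 120 + 60 - 20 + 5 - 1 = 44. Product = 252 × 44 = 11088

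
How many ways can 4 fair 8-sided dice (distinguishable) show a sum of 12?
Coefficient of x^12 in (x + x² + ... + x^8)^4. By inclusion-exclusion on dice exceeding 8: Σ_j (-1)^j C(4,j)·C(12-1-8j, 3) = C(4,0)·C(11,3) - C(4,1)·C(3,3) = 1·165 - 4·1 = 161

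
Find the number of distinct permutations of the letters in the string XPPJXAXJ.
8! / (2! × 2! × 1! × 3!) = 1680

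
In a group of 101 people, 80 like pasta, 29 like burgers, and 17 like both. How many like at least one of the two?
|A∪B| = |A| + |B| - |A∩B| = 80 + 29 - 17 = 92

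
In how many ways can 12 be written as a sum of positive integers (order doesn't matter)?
Pentagonal recurrence p(n) = p(n-1) + p(n-2) - p(n-5) - p(n-7) + p(n-12) + p(n-15) - ... gives p(0..11) = 1, 1, 2, 3, 5, 7, 11, 15, 22, 30, 42, 56. p(12) = p(11) + p(10) - p(7) - p(5) + p(0) = 56 + 42 - 15 - 7 + 1 = 77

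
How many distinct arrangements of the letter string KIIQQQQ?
7! / (1! × 2! × 4!) = 105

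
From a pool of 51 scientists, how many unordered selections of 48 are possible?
C(51,48) = 51!/(48!×3!) = 20825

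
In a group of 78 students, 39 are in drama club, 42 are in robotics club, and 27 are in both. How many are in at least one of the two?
|A∪B| = |A| + |B| - |A∩B| = 39 + 42 - 27 = 54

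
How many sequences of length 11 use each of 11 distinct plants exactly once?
11! = 39916800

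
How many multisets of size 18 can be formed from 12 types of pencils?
C(18+12-1, 12-1) = C(29, 11) = 34597290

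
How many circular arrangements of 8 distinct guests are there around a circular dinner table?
Circular: fix one position, arrange the rest. (8-1)! = 5040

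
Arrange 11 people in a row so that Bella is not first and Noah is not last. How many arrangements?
By inclusion-exclusion: 11! - 2×(11-1)! + (11-2)! = 39916800 - 7257600 + 362880 = 33022080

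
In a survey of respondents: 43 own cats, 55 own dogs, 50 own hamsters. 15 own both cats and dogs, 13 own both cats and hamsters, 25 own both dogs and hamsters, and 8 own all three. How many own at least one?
|A∪B∪C| = 43+55+50-15-13-25+8 = 103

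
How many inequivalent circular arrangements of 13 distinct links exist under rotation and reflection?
(13-1)!/2 = 479001600/2 = 239500800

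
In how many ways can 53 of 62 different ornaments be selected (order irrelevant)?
C(62,53) = 62!/(53!×9!) = 20286591270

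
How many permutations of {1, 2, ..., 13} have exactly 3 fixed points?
Choose the 3 fixed points C(13,3) = 286, derange the rest: !10 = Σ_{j=0}^{10} (-1)^j·10!/j! = 3628800 - 3628800 + 1814400 - 604800 + 151200 - 30240 + 5040 - 720 + 90 - 10 + 1 = 1334961. Product = 286 × 1334961 = 381798846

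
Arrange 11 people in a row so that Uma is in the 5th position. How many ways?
Fix one position: (11-1)! = 3628800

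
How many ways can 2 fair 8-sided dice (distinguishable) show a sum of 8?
Coefficient of x^8 in (x + x² + ... + x^8)^2. By inclusion-exclusion on dice exceeding 8: Σ_j (-1)^j C(2,j)·C(8-1-8j, 1) = C(2,0)·C(7,1) = 1·7 = 7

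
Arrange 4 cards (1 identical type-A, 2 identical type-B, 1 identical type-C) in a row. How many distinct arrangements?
4! / (1! × 2! × 1!) = 12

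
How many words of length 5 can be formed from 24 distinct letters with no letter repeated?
P(24,5) = 24!/(24-5)! = 5100480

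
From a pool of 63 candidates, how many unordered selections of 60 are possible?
C(63,60) = 63!/(60!×3!) = 39711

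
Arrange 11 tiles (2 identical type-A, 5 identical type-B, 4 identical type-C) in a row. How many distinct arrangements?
11! / (2! × 5! × 4!) = 6930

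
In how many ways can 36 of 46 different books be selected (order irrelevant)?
C(46,36) = 46!/(36!×10!) = 4076350421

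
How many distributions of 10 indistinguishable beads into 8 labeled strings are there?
C(10+8-1, 8-1) = C(17, 7) = 19448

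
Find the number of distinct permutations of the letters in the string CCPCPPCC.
8! / (3! × 5!) = 56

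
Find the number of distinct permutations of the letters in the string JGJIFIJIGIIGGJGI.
16! / (5! × 4! × 1! × 6!) = 10090080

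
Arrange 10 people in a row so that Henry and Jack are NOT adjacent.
Total - adjacent = 10! - (10-1)!×2 = 3628800 - 725760 = 2903040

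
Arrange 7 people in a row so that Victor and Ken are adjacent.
Treat as block: (7-1)! × 2! = 720 × 2 = 1440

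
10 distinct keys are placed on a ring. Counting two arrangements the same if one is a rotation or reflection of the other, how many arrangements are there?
(10-1)!/2 = 362880/2 = 181440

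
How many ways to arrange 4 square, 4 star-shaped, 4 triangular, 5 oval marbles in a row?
17! / (4! × 4! × 4! × 5!) = 214414200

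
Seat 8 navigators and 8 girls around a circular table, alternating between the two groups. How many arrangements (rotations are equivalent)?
Fix one of the navigators: (8-1)! ways for the remaining navigators, × 8! ways for the girls = 5040 × 40320 = 203212800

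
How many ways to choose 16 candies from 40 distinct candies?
C(40,16) = 40!/(16!×24!) = 62852101650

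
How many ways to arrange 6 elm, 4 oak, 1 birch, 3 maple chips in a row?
14! / (6! × 4! × 1! × 3!) = 840840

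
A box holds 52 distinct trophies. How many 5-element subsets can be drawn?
C(52,5) = 52!/(5!×47!) = 2598960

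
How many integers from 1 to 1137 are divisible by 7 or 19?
⌊1137/7⌋ + ⌊1137/19⌋ - ⌊1137/133⌋ = 162 + 59 - 8 = 213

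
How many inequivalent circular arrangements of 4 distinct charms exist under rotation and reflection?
(4-1)!/2 = 6/2 = 3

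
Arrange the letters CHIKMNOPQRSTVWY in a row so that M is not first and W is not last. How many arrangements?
By inclusion-exclusion: 15! - 2×(15-1)! + (15-2)! = 1307674368000 - 174356582400 + 6227020800 = 1139544806400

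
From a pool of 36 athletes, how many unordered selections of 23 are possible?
C(36,23) = 36!/(23!×13!) = 2310789600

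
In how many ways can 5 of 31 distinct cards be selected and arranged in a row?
P(31,5) = 31!/(31-5)! = 20389320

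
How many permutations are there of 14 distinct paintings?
14! = 87178291200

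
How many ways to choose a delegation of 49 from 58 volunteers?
C(58,49) = 58!/(49!×9!) = 10648873950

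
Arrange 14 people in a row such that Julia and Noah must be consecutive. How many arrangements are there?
Treat the 2 as one block: (14-2+1)! × 2! = 6227020800 × 2 = 12454041600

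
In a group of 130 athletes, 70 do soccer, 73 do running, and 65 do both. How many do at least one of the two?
|A∪B| = |A| + |B| - |A∩B| = 70 + 73 - 65 = 78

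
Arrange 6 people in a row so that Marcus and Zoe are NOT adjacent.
Total - adjacent = 6! - (6-1)!×2 = 720 - 240 = 480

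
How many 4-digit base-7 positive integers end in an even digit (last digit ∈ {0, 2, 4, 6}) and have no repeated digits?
Last∈{0,2,4,6}. Last=0: 120. Last nonzero: 3×5×P(5,2) = 300. Total = 420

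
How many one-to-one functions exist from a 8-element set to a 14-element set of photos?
P(14,8) = 14!/(14-8)! = 121080960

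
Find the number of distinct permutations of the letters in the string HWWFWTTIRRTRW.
13! / (3! × 3! × 1! × 4! × 1! × 1!) = 7207200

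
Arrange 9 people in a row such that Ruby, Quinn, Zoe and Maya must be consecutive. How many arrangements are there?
Treat the 4 as one block: (9-4+1)! × 4! = 720 × 24 = 17280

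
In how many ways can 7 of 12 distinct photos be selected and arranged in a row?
P(12,7) = 12!/(12-7)! = 3991680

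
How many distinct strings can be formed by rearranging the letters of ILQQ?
4! / (1! × 1! × 2!) = 12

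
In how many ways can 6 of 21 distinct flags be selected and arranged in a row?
P(21,6) = 21!/(21-6)! = 39070080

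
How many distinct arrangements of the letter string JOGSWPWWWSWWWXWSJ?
17! / (1! × 8! × 2! × 1! × 1! × 1! × 3!) = 735134400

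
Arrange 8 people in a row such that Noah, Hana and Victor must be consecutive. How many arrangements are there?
Treat the 3 as one block: (8-3+1)! × 3! = 720 × 6 = 4320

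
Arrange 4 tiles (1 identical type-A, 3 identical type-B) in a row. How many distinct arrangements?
4! / (1! × 3!) = 4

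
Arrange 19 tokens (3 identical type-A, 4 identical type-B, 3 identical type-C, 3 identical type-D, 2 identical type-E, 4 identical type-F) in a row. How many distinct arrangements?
19! / (3! × 4! × 3! × 3! × 2! × 4!) = 488864376000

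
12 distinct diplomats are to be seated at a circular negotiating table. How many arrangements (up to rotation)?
Circular: fix one position, arrange the rest. (12-1)! = 39916800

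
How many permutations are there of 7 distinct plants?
7! = 5040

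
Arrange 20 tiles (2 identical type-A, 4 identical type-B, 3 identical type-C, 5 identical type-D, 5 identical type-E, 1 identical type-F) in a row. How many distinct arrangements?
20! / (2! × 4! × 3! × 5! × 5! × 1!) = 586637251200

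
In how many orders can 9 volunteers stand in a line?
9! = 362880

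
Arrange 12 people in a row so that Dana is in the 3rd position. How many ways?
Fix one position: (12-1)! = 39916800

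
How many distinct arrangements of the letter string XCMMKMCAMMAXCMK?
15! / (2! × 2! × 6! × 3! × 2!) = 37837800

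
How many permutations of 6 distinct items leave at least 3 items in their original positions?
Exactly j fixed points: C(6,j)·!(6-j); sum over j ≥ 3 (derangement numbers via !m = (m-1)·(!(m-1) + !(m-2)): !0..!3 = 1, 0, 1, 2). Σ_{j=3}^{6} C(6,j)·!(6-j) = C(6,3)·!3 + C(6,4)·!2 + C(6,5)·!1 + C(6,6)·!0 = 20·2 + 15·1 + 6·0 + 1·1 = 56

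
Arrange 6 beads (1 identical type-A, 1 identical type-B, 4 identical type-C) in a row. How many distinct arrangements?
6! / (1! × 1! × 4!) = 30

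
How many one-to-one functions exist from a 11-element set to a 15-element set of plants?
P(15,11) = 15!/(15-11)! = 54486432000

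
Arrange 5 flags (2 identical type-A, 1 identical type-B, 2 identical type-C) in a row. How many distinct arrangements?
5! / (2! × 1! × 2!) = 30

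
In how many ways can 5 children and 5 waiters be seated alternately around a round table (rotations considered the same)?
Fix one of the children: (5-1)! ways for the remaining children, × 5! ways for the waiters = 24 × 120 = 2880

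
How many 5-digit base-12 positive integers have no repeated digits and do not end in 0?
Last digit: 11 nonzero choices. First digit: 10 (nonzero, ≠last). Middle 3: P(10,3) = 720. Total = 79200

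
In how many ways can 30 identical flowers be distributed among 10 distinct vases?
C(30+10-1, 10-1) = C(39, 9) = 211915132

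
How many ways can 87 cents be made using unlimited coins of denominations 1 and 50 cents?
Coefficient of x^87 in 1/(1-x^1) · 1/(1-x^50). Use j coins of 50 for j = 0..⌊87/50⌋ = 1, the rest in 1s: 1 + 1 = 2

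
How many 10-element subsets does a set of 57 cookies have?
C(57,10) = 57!/(10!×47!) = 43183019880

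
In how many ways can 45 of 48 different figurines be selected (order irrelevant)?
C(48,45) = 48!/(45!×3!) = 17296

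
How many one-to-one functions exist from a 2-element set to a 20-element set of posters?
P(20,2) = 20!/(20-2)! = 380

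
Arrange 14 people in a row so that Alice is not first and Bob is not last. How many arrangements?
By inclusion-exclusion: 14! - 2×(14-1)! + (14-2)! = 87178291200 - 12454041600 + 479001600 = 75203251200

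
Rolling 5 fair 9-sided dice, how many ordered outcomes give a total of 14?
Coefficient of x^14 in (x + x² + ... + x^9)^5. By inclusion-exclusion on dice exceeding 9: Σ_j (-1)^j C(5,j)·C(14-1-9j, 4) = C(5,0)·C(13,4) - C(5,1)·C(4,4) = 1·715 - 5·1 = 710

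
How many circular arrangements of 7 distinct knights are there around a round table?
Circular: fix one position, arrange the rest. (7-1)! = 720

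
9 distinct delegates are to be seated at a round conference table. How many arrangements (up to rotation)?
Circular: fix one position, arrange the rest. (9-1)! = 40320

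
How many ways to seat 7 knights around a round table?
Circular: fix one position, arrange the rest. (7-1)! = 720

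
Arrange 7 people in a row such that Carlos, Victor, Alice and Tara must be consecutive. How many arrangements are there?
Treat the 4 as one block: (7-4+1)! × 4! = 24 × 24 = 576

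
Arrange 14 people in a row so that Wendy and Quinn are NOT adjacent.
Total - adjacent = 14! - (14-1)!×2 = 87178291200 - 12454041600 = 74724249600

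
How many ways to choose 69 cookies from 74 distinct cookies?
C(74,69) = 74!/(69!×5!) = 16108764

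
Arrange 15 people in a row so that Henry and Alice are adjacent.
Treat as block: (15-1)! × 2! = 87178291200 × 2 = 174356582400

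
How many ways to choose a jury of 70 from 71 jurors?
C(71,70) = 71!/(70!×1!) = 71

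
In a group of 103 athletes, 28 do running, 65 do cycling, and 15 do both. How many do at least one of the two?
|A∪B| = |A| + |B| - |A∩B| = 28 + 65 - 15 = 78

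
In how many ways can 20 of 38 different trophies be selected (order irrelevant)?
C(38,20) = 38!/(20!×18!) = 33578000610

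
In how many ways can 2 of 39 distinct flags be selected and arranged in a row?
P(39,2) = 39!/(39-2)! = 1482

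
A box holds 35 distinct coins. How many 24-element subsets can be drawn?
C(35,24) = 35!/(24!×11!) = 417225900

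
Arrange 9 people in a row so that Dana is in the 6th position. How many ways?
Fix one position: (9-1)! = 40320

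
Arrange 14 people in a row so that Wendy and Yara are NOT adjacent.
Total - adjacent = 14! - (14-1)!×2 = 87178291200 - 12454041600 = 74724249600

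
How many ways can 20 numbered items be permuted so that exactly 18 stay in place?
Choose the 18 fixed points C(20,18) = 190, derange the rest: !2 = Σ_{j=0}^{2} (-1)^j·2!/j! = 2 - 2 + 1 = 1. Product = 190 × 1 = 190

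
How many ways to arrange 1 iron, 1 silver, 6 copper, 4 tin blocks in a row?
12! / (1! × 1! × 6! × 4!) = 27720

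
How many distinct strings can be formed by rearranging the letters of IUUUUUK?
7! / (5! × 1! × 1!) = 42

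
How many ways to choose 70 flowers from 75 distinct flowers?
C(75,70) = 75!/(70!×5!) = 17259390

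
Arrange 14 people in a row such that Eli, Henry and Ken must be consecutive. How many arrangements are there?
Treat the 3 as one block: (14-3+1)! × 3! = 479001600 × 6 = 2874009600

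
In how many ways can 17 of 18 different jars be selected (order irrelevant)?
C(18,17) = 18!/(17!×1!) = 18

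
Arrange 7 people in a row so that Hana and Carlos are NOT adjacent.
Total - adjacent = 7! - (7-1)!×2 = 5040 - 1440 = 3600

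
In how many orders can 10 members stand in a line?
10! = 3628800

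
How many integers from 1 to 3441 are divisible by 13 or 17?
⌊3441/13⌋ + ⌊3441/17⌋ - ⌊3441/221⌋ = 264 + 202 - 15 = 451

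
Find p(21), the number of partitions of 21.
Pentagonal recurrence p(n) = p(n-1) + p(n-2) - p(n-5) - p(n-7) + p(n-12) + p(n-15) - ... gives p(0..20) = 1, 1, 2, 3, 5, 7, 11, 15, 22, 30, 42, 56, 77, 101, 135, 176, 231, 297, 385, 490, 627. p(21) = p(20) + p(19) - p(16) - p(14) + p(9) + p(6) = 627 + 490 - 231 - 135 + 30 + 11 = 792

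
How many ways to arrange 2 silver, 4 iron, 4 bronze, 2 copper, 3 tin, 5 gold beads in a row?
20! / (2! × 4! × 4! × 2! × 3! × 5!) = 1466593128000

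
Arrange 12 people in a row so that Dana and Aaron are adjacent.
Treat as block: (12-1)! × 2! = 39916800 × 2 = 79833600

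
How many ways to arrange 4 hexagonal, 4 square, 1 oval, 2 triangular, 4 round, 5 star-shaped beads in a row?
20! / (4! × 4! × 1! × 2! × 4! × 5!) = 733296564000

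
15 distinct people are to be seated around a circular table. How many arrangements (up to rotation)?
Circular: fix one position, arrange the rest. (15-1)! = 87178291200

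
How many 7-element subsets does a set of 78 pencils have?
C(78,7) = 78!/(7!×71!) = 2641902120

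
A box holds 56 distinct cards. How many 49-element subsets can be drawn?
C(56,49) = 56!/(49!×7!) = 231917400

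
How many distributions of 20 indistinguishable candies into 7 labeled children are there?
C(20+7-1, 7-1) = C(26, 6) = 230230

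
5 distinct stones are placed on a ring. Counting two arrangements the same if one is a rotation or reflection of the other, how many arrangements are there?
(5-1)!/2 = 24/2 = 12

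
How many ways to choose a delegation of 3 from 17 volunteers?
C(17,3) = 17!/(3!×14!) = 680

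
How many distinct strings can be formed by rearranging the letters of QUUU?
4! / (3! × 1!) = 4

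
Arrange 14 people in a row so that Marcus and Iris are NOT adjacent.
Total - adjacent = 14! - (14-1)!×2 = 87178291200 - 12454041600 = 74724249600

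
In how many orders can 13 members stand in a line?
13! = 6227020800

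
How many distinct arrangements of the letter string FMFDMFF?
7! / (1! × 4! × 2!) = 105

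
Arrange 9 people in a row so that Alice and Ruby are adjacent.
Treat as block: (9-1)! × 2! = 40320 × 2 = 80640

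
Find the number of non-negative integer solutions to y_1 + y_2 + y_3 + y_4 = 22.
C(22+4-1, 4-1) = C(25, 3) = 2300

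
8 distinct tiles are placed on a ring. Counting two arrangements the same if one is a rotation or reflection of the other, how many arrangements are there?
(8-1)!/2 = 5040/2 = 2520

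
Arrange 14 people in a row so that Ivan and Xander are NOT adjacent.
Total - adjacent = 14! - (14-1)!×2 = 87178291200 - 12454041600 = 74724249600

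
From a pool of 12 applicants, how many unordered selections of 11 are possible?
C(12,11) = 12!/(11!×1!) = 12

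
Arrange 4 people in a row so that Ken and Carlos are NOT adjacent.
Total - adjacent = 4! - (4-1)!×2 = 24 - 12 = 12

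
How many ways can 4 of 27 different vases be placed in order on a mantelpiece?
P(27,4) = 27!/(27-4)! = 421200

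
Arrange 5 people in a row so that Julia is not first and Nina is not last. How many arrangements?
By inclusion-exclusion: 5! - 2×(5-1)! + (5-2)! = 120 - 48 + 6 = 78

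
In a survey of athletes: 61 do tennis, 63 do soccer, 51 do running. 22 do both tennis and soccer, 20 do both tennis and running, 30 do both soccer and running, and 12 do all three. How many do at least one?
|A∪B∪C| = 61+63+51-22-20-30+12 = 115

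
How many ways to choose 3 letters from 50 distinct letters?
C(50,3) = 50!/(3!×47!) = 19600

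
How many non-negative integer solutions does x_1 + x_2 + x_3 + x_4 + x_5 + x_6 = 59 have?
C(59+6-1, 6-1) = C(64, 5) = 7624512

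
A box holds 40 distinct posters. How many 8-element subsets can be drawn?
C(40,8) = 40!/(8!×32!) = 76904685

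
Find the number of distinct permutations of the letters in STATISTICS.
10! / (3! × 3! × 1! × 2! × 1!) = 50400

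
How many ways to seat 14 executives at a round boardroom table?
Circular: fix one position, arrange the rest. (14-1)! = 6227020800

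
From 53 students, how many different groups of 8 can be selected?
C(53,8) = 53!/(8!×45!) = 886322710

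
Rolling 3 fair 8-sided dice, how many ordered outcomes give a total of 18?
Coefficient of x^18 in (x + x² + ... + x^8)^3. By inclusion-exclusion on dice exceeding 8: Σ_j (-1)^j C(3,j)·C(18-1-8j, 2) = C(3,0)·C(17,2) - C(3,1)·C(9,2) = 1·136 - 3·36 = 28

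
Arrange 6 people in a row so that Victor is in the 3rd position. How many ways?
Fix one position: (6-1)! = 120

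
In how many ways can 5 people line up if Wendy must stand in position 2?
Fix one position: (5-1)! = 24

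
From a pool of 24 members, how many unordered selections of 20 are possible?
C(24,20) = 24!/(20!×4!) = 10626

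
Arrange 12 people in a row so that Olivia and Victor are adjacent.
Treat as block: (12-1)! × 2! = 39916800 × 2 = 79833600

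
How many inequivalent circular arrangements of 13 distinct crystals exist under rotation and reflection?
(13-1)!/2 = 479001600/2 = 239500800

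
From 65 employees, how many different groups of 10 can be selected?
C(65,10) = 65!/(10!×55!) = 179013799328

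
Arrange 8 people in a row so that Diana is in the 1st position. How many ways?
Fix one position: (8-1)! = 5040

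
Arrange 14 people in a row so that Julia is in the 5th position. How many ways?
Fix one position: (14-1)! = 6227020800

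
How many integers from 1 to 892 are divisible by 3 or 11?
⌊892/3⌋ + ⌊892/11⌋ - ⌊892/33⌋ = 297 + 81 - 27 = 351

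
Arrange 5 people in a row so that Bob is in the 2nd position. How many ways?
Fix one position: (5-1)! = 24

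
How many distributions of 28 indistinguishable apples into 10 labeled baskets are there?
C(28+10-1, 10-1) = C(37, 9) = 124403620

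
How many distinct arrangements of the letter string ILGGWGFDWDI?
11! / (3! × 2! × 2! × 1! × 1! × 2!) = 831600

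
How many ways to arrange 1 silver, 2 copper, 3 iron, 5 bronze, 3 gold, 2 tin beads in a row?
16! / (1! × 2! × 3! × 5! × 3! × 2!) = 1210809600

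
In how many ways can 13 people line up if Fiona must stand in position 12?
Fix one position: (13-1)! = 479001600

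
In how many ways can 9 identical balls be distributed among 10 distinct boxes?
C(9+10-1, 10-1) = C(18, 9) = 48620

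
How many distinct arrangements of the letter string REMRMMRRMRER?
12! / (2! × 6! × 4!) = 13860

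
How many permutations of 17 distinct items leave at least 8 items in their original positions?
Exactly j fixed points: C(17,j)·!(17-j); sum over j ≥ 8 (derangement numbers via !m = (m-1)·(!(m-1) + !(m-2)): !0..!9 = 1, 0, 1, 2, 9, 44, 265, 1854, 14833, 133496). Σ_{j=8}^{17} C(17,j)·!(17-j) = C(17,8)·!9 + C(17,9)·!8 + C(17,10)·!7 + C(17,11)·!6 + C(17,12)·!5 + C(17,13)·!4 + C(17,14)·!3 + C(17,15)·!2 + C(17,16)·!1 + C(17,17)·!0 = 24310·133496 + 24310·14833 + 19448·1854 + 12376·265 + 6188·44 + 2380·9 + 680·2 + 136·1 + 17·0 + 1·1 = 3645509411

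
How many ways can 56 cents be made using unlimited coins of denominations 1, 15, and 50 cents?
Coefficient of x^56 in 1/(1-x^1) · 1/(1-x^15) · 1/(1-x^50). Case on j = number of 50-cent coins (j = 0..1); remainder r = 56 - 50j is made from {1,15} in ⌊r/15⌋+1 ways. r = 56, 6 → 4 + 1 = 5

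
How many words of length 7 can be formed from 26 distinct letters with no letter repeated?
P(26,7) = 26!/(26-7)! = 3315312000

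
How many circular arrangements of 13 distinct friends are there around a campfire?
Circular: fix one position, arrange the rest. (13-1)! = 479001600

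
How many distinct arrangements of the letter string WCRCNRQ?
7! / (2! × 1! × 1! × 1! × 2!) = 1260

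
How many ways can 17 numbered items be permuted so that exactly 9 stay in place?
Choose the 9 fixed points C(17,9) = 24310, derange the rest: !8 = Σ_{j=0}^{8} (-1)^j·8!/j! = 40320 - 40320 + 20160 - 6720 + 1680 - 336 + 56 - 8 + 1 = 14833. Product = 24310 × 14833 = 360590230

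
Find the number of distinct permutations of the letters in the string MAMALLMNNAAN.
12! / (3! × 2! × 4! × 3!) = 277200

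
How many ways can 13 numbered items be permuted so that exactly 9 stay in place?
Choose the 9 fixed points C(13,9) = 715, derange the rest: !4 = Σ_{j=0}^{4} (-1)^j·4!/j! = 24 - 24 + 12 - 4 + 1 = 9. Product = 715 × 9 = 6435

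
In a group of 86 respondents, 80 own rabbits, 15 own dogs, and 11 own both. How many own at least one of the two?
|A∪B| = |A| + |B| - |A∩B| = 80 + 15 - 11 = 84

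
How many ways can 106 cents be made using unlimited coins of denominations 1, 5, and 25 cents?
Coefficient of x^106 in 1/(1-x^1) · 1/(1-x^5) · 1/(1-x^25). Case on j = number of 25-cent coins (j = 0..4); remainder r = 106 - 25j is made from {1,5} in ⌊r/5⌋+1 ways. r = 106, 81, 56, 31, 6 → 22 + 17 + 12 + 7 + 2 = 60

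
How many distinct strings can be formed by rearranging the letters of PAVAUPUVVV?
10! / (2! × 4! × 2! × 2!) = 18900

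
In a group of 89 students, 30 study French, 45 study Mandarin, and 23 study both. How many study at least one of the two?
|A∪B| = |A| + |B| - |A∩B| = 30 + 45 - 23 = 52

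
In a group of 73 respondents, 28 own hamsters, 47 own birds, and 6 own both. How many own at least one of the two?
|A∪B| = |A| + |B| - |A∩B| = 28 + 47 - 6 = 69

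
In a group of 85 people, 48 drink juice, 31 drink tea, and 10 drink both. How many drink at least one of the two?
|A∪B| = |A| + |B| - |A∩B| = 48 + 31 - 10 = 69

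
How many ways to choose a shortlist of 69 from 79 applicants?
C(79,69) = 79!/(69!×10!) = 1440680596355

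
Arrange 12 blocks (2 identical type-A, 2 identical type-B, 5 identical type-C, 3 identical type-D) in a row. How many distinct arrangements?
12! / (2! × 2! × 5! × 3!) = 166320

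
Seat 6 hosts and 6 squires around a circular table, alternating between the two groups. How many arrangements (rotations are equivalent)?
Fix one of the hosts: (6-1)! ways for the remaining hosts, × 6! ways for the squires = 120 × 720 = 86400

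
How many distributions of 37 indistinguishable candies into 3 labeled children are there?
C(37+3-1, 3-1) = C(39, 2) = 741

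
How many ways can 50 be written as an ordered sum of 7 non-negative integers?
C(50+7-1, 7-1) = C(56, 6) = 32468436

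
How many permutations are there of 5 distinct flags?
5! = 120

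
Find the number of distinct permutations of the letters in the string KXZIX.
5! / (1! × 2! × 1! × 1!) = 60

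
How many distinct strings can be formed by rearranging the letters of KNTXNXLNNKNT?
12! / (2! × 5! × 2! × 2! × 1!) = 498960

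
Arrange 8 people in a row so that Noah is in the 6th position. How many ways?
Fix one position: (8-1)! = 5040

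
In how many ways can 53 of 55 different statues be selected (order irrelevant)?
C(55,53) = 55!/(53!×2!) = 1485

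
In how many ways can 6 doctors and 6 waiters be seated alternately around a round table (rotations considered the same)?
Fix one of the doctors: (6-1)! ways for the remaining doctors, × 6! ways for the waiters = 120 × 720 = 86400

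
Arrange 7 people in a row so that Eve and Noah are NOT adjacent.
Total - adjacent = 7! - (7-1)!×2 = 5040 - 1440 = 3600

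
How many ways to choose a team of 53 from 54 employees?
C(54,53) = 54!/(53!×1!) = 54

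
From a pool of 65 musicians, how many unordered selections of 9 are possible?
C(65,9) = 65!/(9!×56!) = 31966749880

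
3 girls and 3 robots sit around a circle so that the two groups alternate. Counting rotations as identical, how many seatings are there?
Fix one of the girls: (3-1)! ways for the remaining girls, × 3! ways for the robots = 2 × 6 = 12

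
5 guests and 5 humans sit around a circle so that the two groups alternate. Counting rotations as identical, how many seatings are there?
Fix one of the guests: (5-1)! ways for the remaining guests, × 5! ways for the humans = 24 × 120 = 2880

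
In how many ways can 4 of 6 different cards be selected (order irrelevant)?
C(6,4) = 6!/(4!×2!) = 15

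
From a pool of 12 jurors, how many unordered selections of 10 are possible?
C(12,10) = 12!/(10!×2!) = 66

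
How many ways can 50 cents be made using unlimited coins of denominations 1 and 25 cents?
Coefficient of x^50 in 1/(1-x^1) · 1/(1-x^25). Use j coins of 25 for j = 0..⌊50/25⌋ = 2, the rest in 1s: 2 + 1 = 3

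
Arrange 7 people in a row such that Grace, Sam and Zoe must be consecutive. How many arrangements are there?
Treat the 3 as one block: (7-3+1)! × 3! = 120 × 6 = 720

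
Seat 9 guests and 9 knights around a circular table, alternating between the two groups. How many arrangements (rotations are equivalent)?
Fix one of the guests: (9-1)! ways for the remaining guests, × 9! ways for the knights = 40320 × 362880 = 14631321600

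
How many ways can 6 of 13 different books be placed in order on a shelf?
P(13,6) = 13!/(13-6)! = 1235520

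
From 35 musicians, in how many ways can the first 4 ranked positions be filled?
P(35,4) = 35!/(35-4)! = 1256640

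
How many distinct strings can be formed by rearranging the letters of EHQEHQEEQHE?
11! / (3! × 5! × 3!) = 9240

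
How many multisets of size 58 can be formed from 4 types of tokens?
C(58+4-1, 4-1) = C(61, 3) = 35990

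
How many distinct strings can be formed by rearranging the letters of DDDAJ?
5! / (1! × 3! × 1!) = 20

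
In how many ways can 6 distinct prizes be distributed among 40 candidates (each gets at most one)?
P(40,6) = 40!/(40-6)! = 2763633600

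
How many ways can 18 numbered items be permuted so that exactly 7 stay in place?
Choose the 7 fixed points C(18,7) = 31824, derange the rest: !11 = Σ_{j=0}^{11} (-1)^j·11!/j! = 39916800 - 39916800 + 19958400 - 6652800 + 1663200 - 332640 + 55440 - 7920 + 990 - 110 + 11 - 1 = 14684570. Product = 31824 × 14684570 = 467321755680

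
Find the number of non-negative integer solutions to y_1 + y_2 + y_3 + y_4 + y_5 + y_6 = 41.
C(41+6-1, 6-1) = C(46, 5) = 1370754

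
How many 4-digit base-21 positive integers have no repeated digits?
First digit: 20 choices (nonzero). Then descending: 20 × 20 × 19 × 18 = 136800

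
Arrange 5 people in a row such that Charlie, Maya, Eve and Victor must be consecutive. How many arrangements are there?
Treat the 4 as one block: (5-4+1)! × 4! = 2 × 24 = 48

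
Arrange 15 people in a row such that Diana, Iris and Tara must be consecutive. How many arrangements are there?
Treat the 3 as one block: (15-3+1)! × 3! = 6227020800 × 6 = 37362124800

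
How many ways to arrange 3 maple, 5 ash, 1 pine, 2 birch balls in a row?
11! / (3! × 5! × 1! × 2!) = 27720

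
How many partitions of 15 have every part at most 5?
Let r_j(i) = number of partitions of i into parts ≤ j, for i = 0..15. r_1(i) = 1 for all i; r_j(i) = r_{j-1}(i) + r_j(i-j). Rows j = 2..5: ≤2: 1 1 2 2 3 3 4 4 5 5 6 6 7 7 8 8; ≤3: 1 1 2 3 4 5 7 8 10 12 14 16 19 21 24 27; ≤4: 1 1 2 3 5 6 9 11 15 18 23 27 34 39 47 54; ≤5: 1 1 2 3 5 7 10 13 18 23 30 37 47 57 70 84. r_5(15) = 84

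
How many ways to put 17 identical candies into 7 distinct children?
C(17+7-1, 7-1) = C(23, 6) = 100947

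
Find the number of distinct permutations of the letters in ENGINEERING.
11! / (3! × 3! × 2! × 2! × 1!) = 277200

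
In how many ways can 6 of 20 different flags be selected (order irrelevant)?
C(20,6) = 20!/(6!×14!) = 38760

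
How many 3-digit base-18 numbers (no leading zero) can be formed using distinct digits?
First digit: 17 choices (nonzero). Then descending: 17 × 17 × 16 = 4624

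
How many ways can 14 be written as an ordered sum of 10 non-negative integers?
C(14+10-1, 10-1) = C(23, 9) = 817190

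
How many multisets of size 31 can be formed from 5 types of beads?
C(31+5-1, 5-1) = C(35, 4) = 52360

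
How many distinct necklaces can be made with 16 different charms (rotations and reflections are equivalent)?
(16-1)!/2 = 1307674368000/2 = 653837184000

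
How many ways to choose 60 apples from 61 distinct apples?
C(61,60) = 61!/(60!×1!) = 61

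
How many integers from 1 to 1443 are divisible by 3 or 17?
⌊1443/3⌋ + ⌊1443/17⌋ - ⌊1443/51⌋ = 481 + 84 - 28 = 537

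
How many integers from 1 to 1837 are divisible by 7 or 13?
⌊1837/7⌋ + ⌊1837/13⌋ - ⌊1837/91⌋ = 262 + 141 - 20 = 383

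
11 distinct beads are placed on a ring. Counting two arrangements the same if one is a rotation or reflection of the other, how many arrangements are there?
(11-1)!/2 = 3628800/2 = 1814400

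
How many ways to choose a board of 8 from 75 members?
C(75,8) = 75!/(8!×67!) = 16871053725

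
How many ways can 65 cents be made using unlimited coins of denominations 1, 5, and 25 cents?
Coefficient of x^65 in 1/(1-x^1) · 1/(1-x^5) · 1/(1-x^25). Case on j = number of 25-cent coins (j = 0..2); remainder r = 65 - 25j is made from {1,5} in ⌊r/5⌋+1 ways. r = 65, 40, 15 → 14 + 9 + 4 = 27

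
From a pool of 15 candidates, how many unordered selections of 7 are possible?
C(15,7) = 15!/(7!×8!) = 6435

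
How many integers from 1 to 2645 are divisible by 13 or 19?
⌊2645/13⌋ + ⌊2645/19⌋ - ⌊2645/247⌋ = 203 + 139 - 10 = 332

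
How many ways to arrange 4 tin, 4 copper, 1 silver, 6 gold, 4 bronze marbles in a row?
19! / (4! × 4! × 1! × 6! × 4!) = 12221609400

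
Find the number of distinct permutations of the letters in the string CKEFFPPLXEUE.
12! / (3! × 1! × 1! × 2! × 1! × 1! × 1! × 2!) = 19958400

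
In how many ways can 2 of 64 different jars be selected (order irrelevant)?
C(64,2) = 64!/(2!×62!) = 2016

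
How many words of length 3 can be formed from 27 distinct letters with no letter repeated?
P(27,3) = 27!/(27-3)! = 17550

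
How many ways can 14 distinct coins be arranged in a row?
14! = 87178291200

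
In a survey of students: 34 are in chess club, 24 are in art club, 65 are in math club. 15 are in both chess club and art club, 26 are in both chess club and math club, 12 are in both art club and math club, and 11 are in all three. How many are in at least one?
|A∪B∪C| = 34+24+65-15-26-12+11 = 81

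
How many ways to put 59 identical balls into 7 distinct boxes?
C(59+7-1, 7-1) = C(65, 6) = 82598880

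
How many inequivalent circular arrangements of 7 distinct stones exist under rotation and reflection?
(7-1)!/2 = 720/2 = 360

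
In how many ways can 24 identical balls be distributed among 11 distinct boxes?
C(24+11-1, 11-1) = C(34, 10) = 131128140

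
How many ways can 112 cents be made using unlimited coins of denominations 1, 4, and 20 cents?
Coefficient of x^112 in 1/(1-x^1) · 1/(1-x^4) · 1/(1-x^20). Case on j = number of 20-cent coins (j = 0..5); remainder r = 112 - 20j is made from {1,4} in ⌊r/4⌋+1 ways. r = 112, 92, 72, 52, 32, 12 → 29 + 24 + 19 + 14 + 9 + 4 = 99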